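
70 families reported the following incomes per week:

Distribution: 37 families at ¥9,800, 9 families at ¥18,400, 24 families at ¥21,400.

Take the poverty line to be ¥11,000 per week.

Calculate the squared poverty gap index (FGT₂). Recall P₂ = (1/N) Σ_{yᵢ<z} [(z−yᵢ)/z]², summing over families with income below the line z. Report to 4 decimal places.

Below the line: 37×¥9,800 (q = 37 of N = 70).
Relative gaps: (11000−9800)/11000 = 0.1091 (×37).
Squared: 0.0119 (×37).
Sum = 0.440331; P₂ = 0.440331 / 70 = 0.0063.

0.0063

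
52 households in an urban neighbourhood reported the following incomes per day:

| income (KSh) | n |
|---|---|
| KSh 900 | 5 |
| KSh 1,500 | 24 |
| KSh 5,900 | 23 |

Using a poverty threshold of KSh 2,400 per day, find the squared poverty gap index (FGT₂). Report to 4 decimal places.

Poor units: 5×KSh 900, 24×KSh 1,500 (q = 29 of N = 52).
Relative gaps: (2400−900)/2400 = 0.6250 (×5); (2400−1500)/2400 = 0.3750 (×24).
Squared: 0.3906 (×5); 0.1406 (×24).
Sum = 5.328125; P₂ = 5.328125 / 52 = 0.1025.

0.1025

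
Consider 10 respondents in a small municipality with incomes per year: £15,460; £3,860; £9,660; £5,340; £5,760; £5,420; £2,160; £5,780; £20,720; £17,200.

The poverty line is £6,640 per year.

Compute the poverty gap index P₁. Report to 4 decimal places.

0.1735

Incomes under z: £2,160, £3,860, £5,340, £5,420, £5,760, £5,780 (q = 6 of N = 10).
Relative gaps: (6640−2160)/6640 = 0.6747; (6640−3860)/6640 = 0.4187; (6640−5340)/6640 = 0.1958; (6640−5420)/6640 = 0.1837; (6640−5760)/6640 = 0.1325; (6640−5780)/6640 = 0.1295.
Σ = 1.734940. Dividing by the full population N = 10 gives P₁ = 0.1735.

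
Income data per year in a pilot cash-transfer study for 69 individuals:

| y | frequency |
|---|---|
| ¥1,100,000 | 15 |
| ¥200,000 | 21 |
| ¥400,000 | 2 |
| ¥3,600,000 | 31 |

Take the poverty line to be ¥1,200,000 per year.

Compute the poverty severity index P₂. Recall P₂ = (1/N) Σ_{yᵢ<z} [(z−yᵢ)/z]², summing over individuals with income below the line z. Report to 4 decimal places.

Below z: 21×¥200,000, 2×¥400,000, 15×¥1,100,000 (q = 38 of N = 69).
Gap ratios (z−y)/z: (1200000−200000)/1200000 = 0.8333 (×21); (1200000−400000)/1200000 = 0.6667 (×2); (1200000−1100000)/1200000 = 0.0833 (×15).
Squared: 0.6944 (×21); 0.4444 (×2); 0.0069 (×15).
Sum = 15.576389; P₂ = 15.576389 / 69 = 0.2257.

0.2257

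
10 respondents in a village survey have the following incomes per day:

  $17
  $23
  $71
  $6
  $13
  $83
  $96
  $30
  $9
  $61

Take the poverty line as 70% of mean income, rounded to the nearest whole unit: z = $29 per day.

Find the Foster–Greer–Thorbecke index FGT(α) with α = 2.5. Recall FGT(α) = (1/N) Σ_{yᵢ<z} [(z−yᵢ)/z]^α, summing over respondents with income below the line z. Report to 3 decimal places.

0.131

Poor units: $6, $9, $13, $17, $23 (q = 5 of N = 10).
Normalized shortfalls: (29−6)/29 = 0.7931; (29−9)/29 = 0.6897; (29−13)/29 = 0.5517; (29−17)/29 = 0.4138; (29−23)/29 = 0.2069.
Raised to α = 2.5: 0.56018; 0.39498; 0.22610; 0.11014; 0.01947.
Sum = 1.310877; FGT(2.5) = 1.310877 / 10 = 0.131.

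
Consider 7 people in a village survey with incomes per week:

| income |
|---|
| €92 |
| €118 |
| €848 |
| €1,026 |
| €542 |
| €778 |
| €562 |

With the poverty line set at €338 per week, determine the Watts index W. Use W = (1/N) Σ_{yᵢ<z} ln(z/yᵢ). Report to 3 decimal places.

Incomes under z: €92, €118 (q = 2 of N = 7).
Log shortfalls: ln(338/92) = 1.3013; ln(338/118) = 1.0524.
W = 2.353619 / 7 = 0.336.

0.336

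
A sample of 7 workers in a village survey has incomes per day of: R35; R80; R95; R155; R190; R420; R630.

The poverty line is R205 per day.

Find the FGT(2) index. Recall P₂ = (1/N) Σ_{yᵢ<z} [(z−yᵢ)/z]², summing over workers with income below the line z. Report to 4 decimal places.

Poor units: R35, R80, R95, R155, R190 (q = 5 of N = 7).
Normalized shortfalls: (205−35)/205 = 0.8293; (205−80)/205 = 0.6098; (205−95)/205 = 0.5366; (205−155)/205 = 0.2439; (205−190)/205 = 0.0732.
Squared: 0.6877; 0.3718; 0.2879; 0.0595; 0.0054.
Sum = 1.412255; P₂ = 1.412255 / 7 = 0.2018.

0.2018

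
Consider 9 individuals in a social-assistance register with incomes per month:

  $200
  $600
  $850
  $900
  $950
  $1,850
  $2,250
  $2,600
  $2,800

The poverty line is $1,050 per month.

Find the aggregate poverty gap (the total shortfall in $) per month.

$1,750

Poor units: $200, $600, $850, $900, $950 (q = 5 of N = 9).
Individual gaps: 1050−200 = 850; 1050−600 = 450; 1050−850 = 200; 1050−900 = 150; 1050−950 = 100.
Aggregate gap = $1,750.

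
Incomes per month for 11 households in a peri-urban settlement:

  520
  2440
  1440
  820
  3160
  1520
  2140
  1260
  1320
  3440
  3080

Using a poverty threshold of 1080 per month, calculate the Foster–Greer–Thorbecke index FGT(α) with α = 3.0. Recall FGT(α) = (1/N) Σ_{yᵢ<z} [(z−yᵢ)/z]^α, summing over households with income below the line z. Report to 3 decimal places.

Below the line: 520, 820 (q = 2 of N = 11).
Shortfall ratios: (1080−520)/1080 = 0.5185; (1080−820)/1080 = 0.2407.
Raised to α = 3.0: 0.13941; 0.01395.
Sum = 0.153362; FGT(3.0) = 0.153362 / 11 = 0.014.

0.014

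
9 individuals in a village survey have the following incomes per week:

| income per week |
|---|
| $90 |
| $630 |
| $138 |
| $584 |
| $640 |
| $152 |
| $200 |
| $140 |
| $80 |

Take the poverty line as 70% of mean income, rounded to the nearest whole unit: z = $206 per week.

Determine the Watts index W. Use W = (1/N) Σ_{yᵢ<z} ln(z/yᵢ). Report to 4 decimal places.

0.3216

Incomes under z: $80, $90, $138, $140, $152, $200 (q = 6 of N = 9).
Log gaps: ln(206/80) = 0.9458; ln(206/90) = 0.8281; ln(206/138) = 0.4006; ln(206/140) = 0.3862; ln(206/152) = 0.3040; ln(206/200) = 0.0296.
W = 2.894327 / 9 = 0.3216.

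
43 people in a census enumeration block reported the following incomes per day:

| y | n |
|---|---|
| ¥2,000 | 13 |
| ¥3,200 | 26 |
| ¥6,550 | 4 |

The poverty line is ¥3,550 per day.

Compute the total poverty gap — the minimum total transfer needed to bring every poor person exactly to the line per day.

¥29,250

Below z: 13×¥2,000, 26×¥3,200 (q = 39 of N = 43).
Individual gaps: 13×(3550−2000) = 20150; 26×(3550−3200) = 9100.
Aggregate gap = ¥29,250.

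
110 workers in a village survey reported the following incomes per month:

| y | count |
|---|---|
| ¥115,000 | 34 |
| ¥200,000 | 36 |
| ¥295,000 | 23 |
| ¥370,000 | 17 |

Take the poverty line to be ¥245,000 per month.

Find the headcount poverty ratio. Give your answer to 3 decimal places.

0.636

70 of the 110 workers have income below ¥245,000.
H = 70/110 = 0.636.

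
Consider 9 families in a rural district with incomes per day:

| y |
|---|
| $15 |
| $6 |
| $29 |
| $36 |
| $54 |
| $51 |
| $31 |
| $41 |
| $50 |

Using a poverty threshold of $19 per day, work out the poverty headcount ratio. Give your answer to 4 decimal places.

2 of the 9 families have income below $19.
H = 2/9 = 0.2222.

0.2222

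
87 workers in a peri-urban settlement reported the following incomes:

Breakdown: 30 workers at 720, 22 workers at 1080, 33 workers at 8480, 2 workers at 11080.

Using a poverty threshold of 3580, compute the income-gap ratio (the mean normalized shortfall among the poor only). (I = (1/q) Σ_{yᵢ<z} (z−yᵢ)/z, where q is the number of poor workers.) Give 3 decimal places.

0.756

Below the line: 30×720, 22×1080 (q = 52 of N = 87).
Relative gaps: 0.7989 (×30), 0.6983 (×22); sum = 39.329609.
I averages over the q = 52 poor units only: 39.329609 / 52 = 0.756.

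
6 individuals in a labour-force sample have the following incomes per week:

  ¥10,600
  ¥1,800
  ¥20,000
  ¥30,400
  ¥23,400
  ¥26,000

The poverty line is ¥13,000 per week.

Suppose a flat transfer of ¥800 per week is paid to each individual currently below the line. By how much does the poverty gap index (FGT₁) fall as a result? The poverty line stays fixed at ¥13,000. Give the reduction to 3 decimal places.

Before: below the line — ¥1,800, ¥10,600; poverty gap index (FGT₁) = 0.17436.
After the ¥800 transfer: below the line — ¥2,600, ¥11,400; poverty gap index (FGT₁) = 0.15385.
Reduction = 0.17436 − 0.15385 = 0.021.

0.021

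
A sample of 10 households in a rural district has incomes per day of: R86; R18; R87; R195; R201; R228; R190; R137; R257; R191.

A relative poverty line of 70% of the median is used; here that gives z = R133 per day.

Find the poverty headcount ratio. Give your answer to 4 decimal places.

0.3000

3 of the 10 households have income below R133.
H = 3/10 = 0.3000.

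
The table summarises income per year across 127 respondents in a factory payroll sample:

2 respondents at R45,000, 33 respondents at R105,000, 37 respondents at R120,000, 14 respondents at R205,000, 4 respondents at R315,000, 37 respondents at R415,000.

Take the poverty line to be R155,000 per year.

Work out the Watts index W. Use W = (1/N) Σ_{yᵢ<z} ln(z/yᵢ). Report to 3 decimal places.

Incomes under z: 2×R45,000, 33×R105,000, 37×R120,000 (q = 72 of N = 127).
Log gaps: ln(155000/45000) = 1.2368 (×2); ln(155000/105000) = 0.3895 (×33); ln(155000/120000) = 0.2559 (×37).
W = 24.795397 / 127 = 0.195.

0.195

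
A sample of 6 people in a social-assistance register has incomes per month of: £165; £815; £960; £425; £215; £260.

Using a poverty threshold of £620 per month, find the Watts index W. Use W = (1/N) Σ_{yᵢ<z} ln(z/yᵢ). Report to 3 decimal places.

0.605

Incomes under z: £165, £215, £260, £425 (q = 4 of N = 6).
Log shortfalls: ln(620/165) = 1.3238; ln(620/215) = 1.0591; ln(620/260) = 0.8690; ln(620/425) = 0.3776.
W = 3.629524 / 6 = 0.605.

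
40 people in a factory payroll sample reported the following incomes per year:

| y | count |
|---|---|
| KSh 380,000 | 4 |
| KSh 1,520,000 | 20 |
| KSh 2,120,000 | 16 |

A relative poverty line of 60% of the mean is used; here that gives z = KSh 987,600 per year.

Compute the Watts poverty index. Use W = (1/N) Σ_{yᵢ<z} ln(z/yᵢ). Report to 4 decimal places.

0.0955

Incomes under z: 4×KSh 380,000 (q = 4 of N = 40).
Log gaps: ln(987600/380000) = 0.9551 (×4).
W = 3.820426 / 40 = 0.0955.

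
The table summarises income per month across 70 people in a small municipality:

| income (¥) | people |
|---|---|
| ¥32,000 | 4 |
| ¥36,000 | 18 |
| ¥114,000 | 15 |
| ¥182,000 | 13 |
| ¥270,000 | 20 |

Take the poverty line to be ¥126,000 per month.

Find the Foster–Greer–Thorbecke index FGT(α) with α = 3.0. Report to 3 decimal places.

0.118

Incomes under z: 4×¥32,000, 18×¥36,000, 15×¥114,000 (q = 37 of N = 70).
Normalized shortfalls: (126000−32000)/126000 = 0.7460 (×4); (126000−36000)/126000 = 0.7143 (×18); (126000−114000)/126000 = 0.0952 (×15).
Raised to α = 3.0: 0.41521 (×4); 0.36443 (×18); 0.00086 (×15).
Sum = 8.233580; FGT(3.0) = 8.233580 / 70 = 0.118.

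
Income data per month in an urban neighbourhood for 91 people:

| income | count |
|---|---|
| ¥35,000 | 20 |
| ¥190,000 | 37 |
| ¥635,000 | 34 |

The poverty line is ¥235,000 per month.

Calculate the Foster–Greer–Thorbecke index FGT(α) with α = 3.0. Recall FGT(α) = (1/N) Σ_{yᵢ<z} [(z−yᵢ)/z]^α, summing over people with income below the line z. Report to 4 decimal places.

Poor units: 20×¥35,000, 37×¥190,000 (q = 57 of N = 91).
Relative gaps: (235000−35000)/235000 = 0.8511 (×20); (235000−190000)/235000 = 0.1915 (×37).
Raised to α = 3.0: 0.61643 (×20); 0.00702 (×37).
Sum = 12.588473; FGT(3.0) = 12.588473 / 91 = 0.1383.

0.1383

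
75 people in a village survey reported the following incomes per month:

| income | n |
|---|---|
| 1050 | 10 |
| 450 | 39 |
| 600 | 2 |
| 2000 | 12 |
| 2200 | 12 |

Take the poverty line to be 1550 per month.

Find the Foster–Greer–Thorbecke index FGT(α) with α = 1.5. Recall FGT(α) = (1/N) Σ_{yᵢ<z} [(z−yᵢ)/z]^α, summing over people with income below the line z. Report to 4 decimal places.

0.3481

Below z: 39×450, 2×600, 10×1050 (q = 51 of N = 75).
Normalized shortfalls: (1550−450)/1550 = 0.7097 (×39); (1550−600)/1550 = 0.6129 (×2); (1550−1050)/1550 = 0.3226 (×10).
Raised to α = 1.5: 0.59785 (×39); 0.47983 (×2); 0.18321 (×10).
Sum = 26.107906; FGT(1.5) = 26.107906 / 75 = 0.3481.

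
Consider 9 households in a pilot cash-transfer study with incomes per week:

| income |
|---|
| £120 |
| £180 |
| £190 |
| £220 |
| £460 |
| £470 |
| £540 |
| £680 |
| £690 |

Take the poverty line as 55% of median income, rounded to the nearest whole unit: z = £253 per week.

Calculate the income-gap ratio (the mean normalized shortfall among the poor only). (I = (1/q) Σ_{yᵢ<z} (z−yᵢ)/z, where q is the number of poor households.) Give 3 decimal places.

Incomes under z: £120, £180, £190, £220 (q = 4 of N = 9).
Shortfall ratios (z−y)/z: 0.5257, 0.2885, 0.2490, 0.1304; sum = 1.193676.
I averages over the q = 4 poor units only: 1.193676 / 4 = 0.298.

0.298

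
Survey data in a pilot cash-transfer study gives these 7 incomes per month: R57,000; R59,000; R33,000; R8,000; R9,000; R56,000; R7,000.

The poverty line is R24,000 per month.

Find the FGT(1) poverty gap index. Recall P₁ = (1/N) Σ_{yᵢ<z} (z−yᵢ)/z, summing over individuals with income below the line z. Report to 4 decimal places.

0.2857

Poor units: R7,000, R8,000, R9,000 (q = 3 of N = 7).
Gap ratios (z−y)/z: (24000−7000)/24000 = 0.7083; (24000−8000)/24000 = 0.6667; (24000−9000)/24000 = 0.6250.
Sum of shortfalls = 2.000000; P₁ averages over all N: 2.000000 / 7 = 0.2857.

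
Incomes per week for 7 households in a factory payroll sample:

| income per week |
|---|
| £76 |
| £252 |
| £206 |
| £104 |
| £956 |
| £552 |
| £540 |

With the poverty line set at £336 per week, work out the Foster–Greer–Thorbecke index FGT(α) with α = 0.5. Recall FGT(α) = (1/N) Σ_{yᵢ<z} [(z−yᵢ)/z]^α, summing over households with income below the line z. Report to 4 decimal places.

0.4047

Poor units: £76, £104, £206, £252 (q = 4 of N = 7).
Gap ratios (z−y)/z: (336−76)/336 = 0.7738; (336−104)/336 = 0.6905; (336−206)/336 = 0.3869; (336−252)/336 = 0.2500.
Raised to α = 0.5: 0.87966; 0.83095; 0.62202; 0.50000.
Sum = 2.832630; FGT(0.5) = 2.832630 / 7 = 0.4047.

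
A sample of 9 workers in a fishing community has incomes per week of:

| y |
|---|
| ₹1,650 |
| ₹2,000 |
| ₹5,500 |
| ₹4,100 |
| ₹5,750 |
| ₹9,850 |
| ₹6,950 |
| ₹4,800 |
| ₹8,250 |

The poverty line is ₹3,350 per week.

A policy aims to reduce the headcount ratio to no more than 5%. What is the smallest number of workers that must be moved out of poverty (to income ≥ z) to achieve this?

2 of the 9 workers are poor, so H = 2/9 = 0.222.
A headcount ratio of at most 5% allows at most ⌊0.05 × 9⌋ = 0 poor workers.
So at least 2 − 0 = 2 must be lifted.

2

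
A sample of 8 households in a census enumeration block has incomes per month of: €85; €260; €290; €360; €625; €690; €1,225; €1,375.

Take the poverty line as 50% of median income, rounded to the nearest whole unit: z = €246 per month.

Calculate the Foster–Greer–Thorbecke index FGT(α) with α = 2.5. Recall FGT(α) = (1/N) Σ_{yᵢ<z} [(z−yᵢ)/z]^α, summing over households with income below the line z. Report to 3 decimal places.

Incomes under z: €85 (q = 1 of N = 8).
Normalized shortfalls: (246−85)/246 = 0.6545.
Raised to α = 2.5: 0.34652.
Sum = 0.346519; FGT(2.5) = 0.346519 / 8 = 0.043.

0.043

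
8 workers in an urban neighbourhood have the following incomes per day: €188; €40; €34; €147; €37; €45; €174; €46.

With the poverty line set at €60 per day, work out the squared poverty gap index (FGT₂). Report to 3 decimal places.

0.070

Below the line: €34, €37, €40, €45, €46 (q = 5 of N = 8).
Gap ratios (z−y)/z: (60−34)/60 = 0.4333; (60−37)/60 = 0.3833; (60−40)/60 = 0.3333; (60−45)/60 = 0.2500; (60−46)/60 = 0.2333.
Squared: 0.1878; 0.1469; 0.1111; 0.0625; 0.0544.
Sum = 0.562778; P₂ = 0.562778 / 8 = 0.070.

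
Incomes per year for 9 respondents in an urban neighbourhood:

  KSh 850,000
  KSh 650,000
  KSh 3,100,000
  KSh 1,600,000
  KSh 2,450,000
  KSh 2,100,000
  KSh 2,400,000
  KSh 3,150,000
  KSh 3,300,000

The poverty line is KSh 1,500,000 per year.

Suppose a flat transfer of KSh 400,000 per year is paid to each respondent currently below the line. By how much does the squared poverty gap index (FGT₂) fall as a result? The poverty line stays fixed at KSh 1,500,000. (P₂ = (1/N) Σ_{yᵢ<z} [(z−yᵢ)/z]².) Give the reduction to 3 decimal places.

0.043

Before: below the line — KSh 650,000, KSh 850,000; squared poverty gap index (FGT₂) = 0.05654.
After the KSh 400,000 transfer: below the line — KSh 1,050,000, KSh 1,250,000; squared poverty gap index (FGT₂) = 0.01309.
Reduction = 0.05654 − 0.01309 = 0.043.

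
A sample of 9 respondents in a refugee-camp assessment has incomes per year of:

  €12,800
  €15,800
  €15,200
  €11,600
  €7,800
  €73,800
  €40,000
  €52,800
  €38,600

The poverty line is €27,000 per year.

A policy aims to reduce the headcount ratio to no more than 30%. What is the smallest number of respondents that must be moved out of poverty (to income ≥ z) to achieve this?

3

Currently q = 5 of N = 9 are below the line (H = 0.556).
A headcount ratio of at most 30% allows at most ⌊0.30 × 9⌋ = 2 poor respondents.
So at least 5 − 2 = 3 must be lifted.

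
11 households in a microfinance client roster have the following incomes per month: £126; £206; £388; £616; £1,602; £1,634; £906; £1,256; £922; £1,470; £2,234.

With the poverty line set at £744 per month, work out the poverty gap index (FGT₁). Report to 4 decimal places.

Below the line: £126, £206, £388, £616 (q = 4 of N = 11).
Shortfall ratios: (744−126)/744 = 0.8306; (744−206)/744 = 0.7231; (744−388)/744 = 0.4785; (744−616)/744 = 0.1720.
Σ = 2.204301. Dividing by the full population N = 11 gives P₁ = 0.2004.

0.2004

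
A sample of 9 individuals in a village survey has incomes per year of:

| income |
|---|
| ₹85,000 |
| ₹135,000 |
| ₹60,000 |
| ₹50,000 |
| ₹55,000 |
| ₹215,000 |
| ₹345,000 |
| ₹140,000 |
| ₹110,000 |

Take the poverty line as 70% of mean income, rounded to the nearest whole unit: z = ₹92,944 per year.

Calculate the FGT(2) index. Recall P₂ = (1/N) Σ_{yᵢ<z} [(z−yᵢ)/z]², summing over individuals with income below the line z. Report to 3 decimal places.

Below the line: ₹50,000, ₹55,000, ₹60,000, ₹85,000 (q = 4 of N = 9).
Relative gaps: (92944−50000)/92944 = 0.4620; (92944−55000)/92944 = 0.4082; (92944−60000)/92944 = 0.3544; (92944−85000)/92944 = 0.0855.
Squared: 0.2135; 0.1667; 0.1256; 0.0073.
Sum = 0.513087; P₂ = 0.513087 / 9 = 0.057.

0.057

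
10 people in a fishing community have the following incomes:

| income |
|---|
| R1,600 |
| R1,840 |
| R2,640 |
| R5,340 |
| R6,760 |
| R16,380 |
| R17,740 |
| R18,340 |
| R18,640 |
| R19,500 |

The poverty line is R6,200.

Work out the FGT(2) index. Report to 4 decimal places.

0.1394

Below z: R1,600, R1,840, R2,640, R5,340 (q = 4 of N = 10).
Relative gaps: (6200−1600)/6200 = 0.7419; (6200−1840)/6200 = 0.7032; (6200−2640)/6200 = 0.5742; (6200−5340)/6200 = 0.1387.
Squared: 0.5505; 0.4945; 0.3297; 0.0192.
Sum = 1.393933; P₂ = 1.393933 / 10 = 0.1394.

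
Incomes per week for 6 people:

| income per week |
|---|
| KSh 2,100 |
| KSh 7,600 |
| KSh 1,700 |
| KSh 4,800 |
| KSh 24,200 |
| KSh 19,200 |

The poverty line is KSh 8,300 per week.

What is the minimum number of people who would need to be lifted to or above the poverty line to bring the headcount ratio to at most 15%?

4 of the 6 people are poor, so H = 4/6 = 0.667.
A headcount ratio of at most 15% allows at most ⌊0.15 × 6⌋ = 0 poor people.
So at least 4 − 0 = 4 must be lifted.

4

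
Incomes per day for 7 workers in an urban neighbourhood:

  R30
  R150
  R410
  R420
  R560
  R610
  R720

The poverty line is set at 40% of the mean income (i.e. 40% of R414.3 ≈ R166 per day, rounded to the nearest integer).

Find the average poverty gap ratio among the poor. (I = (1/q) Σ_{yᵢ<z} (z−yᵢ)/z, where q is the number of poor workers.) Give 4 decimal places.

0.4578

Below z: R30, R150 (q = 2 of N = 7).
Relative gaps: 0.8193, 0.0964; sum = 0.915663.
I averages over the q = 2 poor units only: 0.915663 / 2 = 0.4578.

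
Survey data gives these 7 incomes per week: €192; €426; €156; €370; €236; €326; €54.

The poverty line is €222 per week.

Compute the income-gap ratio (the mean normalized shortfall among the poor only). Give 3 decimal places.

0.396

Incomes under z: €54, €156, €192 (q = 3 of N = 7).
Shortfall ratios (z−y)/z: 0.7568, 0.2973, 0.1351; sum = 1.189189.
The income-gap ratio divides by q (the poor only): 1.189189 / 3 = 0.396.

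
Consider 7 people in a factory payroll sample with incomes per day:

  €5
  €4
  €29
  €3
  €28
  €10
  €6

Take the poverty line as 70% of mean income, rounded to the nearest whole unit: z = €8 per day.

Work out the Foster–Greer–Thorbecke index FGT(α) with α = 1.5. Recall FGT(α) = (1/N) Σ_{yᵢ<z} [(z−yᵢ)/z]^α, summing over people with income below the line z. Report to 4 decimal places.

0.1718

Incomes under z: €3, €4, €5, €6 (q = 4 of N = 7).
Gap ratios (z−y)/z: (8−3)/8 = 0.6250; (8−4)/8 = 0.5000; (8−5)/8 = 0.3750; (8−6)/8 = 0.2500.
Raised to α = 1.5: 0.49411; 0.35355; 0.22964; 0.12500.
Sum = 1.202299; FGT(1.5) = 1.202299 / 7 = 0.1718.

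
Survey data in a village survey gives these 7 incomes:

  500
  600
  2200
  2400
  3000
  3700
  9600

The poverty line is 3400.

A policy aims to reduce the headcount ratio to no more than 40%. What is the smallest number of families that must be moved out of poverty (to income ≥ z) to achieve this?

Currently q = 5 of N = 7 are below the line (H = 0.714).
A headcount ratio of at most 40% allows at most ⌊0.40 × 7⌋ = 2 poor families.
So at least 5 − 2 = 3 must be lifted.

3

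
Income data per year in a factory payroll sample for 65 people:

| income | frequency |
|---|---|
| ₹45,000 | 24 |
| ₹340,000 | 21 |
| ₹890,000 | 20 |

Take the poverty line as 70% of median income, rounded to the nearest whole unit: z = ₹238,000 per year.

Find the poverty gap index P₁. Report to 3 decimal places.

0.299

Below z: 24×₹45,000 (q = 24 of N = 65).
Relative gaps: (238000−45000)/238000 = 0.8109 (×24).
Σ = 19.462185. Dividing by the full population N = 65 gives P₁ = 0.299.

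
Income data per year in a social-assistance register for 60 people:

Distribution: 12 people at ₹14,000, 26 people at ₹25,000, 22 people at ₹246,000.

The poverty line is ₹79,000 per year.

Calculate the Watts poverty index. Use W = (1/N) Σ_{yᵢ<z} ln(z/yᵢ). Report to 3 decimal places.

0.845

Incomes under z: 12×₹14,000, 26×₹25,000 (q = 38 of N = 60).
Log shortfalls: ln(79000/14000) = 1.7304 (×12); ln(79000/25000) = 1.1506 (×26).
W = 50.679559 / 60 = 0.845.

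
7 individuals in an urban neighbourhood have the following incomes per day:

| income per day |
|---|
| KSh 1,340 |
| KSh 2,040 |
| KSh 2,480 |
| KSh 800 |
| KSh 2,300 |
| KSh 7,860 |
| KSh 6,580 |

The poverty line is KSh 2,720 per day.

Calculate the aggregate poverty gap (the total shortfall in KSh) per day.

KSh 4,640

Poor units: KSh 800, KSh 1,340, KSh 2,040, KSh 2,300, KSh 2,480 (q = 5 of N = 7).
Individual gaps: 2720−800 = 1920; 2720−1340 = 1380; 2720−2040 = 680; 2720−2300 = 420; 2720−2480 = 240.
Aggregate gap = KSh 4,640.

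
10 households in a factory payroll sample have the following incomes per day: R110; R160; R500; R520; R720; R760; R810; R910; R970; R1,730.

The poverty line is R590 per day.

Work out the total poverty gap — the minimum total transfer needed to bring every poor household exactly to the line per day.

Below the line: R110, R160, R500, R520 (q = 4 of N = 10).
Individual gaps: 590−110 = 480; 590−160 = 430; 590−500 = 90; 590−520 = 70.
Aggregate gap = R1,070.

R1,070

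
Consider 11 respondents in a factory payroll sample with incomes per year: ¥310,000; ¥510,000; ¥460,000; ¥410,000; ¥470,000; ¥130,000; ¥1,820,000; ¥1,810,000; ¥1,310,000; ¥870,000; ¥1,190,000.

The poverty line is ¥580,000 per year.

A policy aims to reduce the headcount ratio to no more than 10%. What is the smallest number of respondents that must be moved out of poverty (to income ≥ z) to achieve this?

6 of the 11 respondents are poor, so H = 6/11 = 0.545.
A headcount ratio of at most 10% allows at most ⌊0.10 × 11⌋ = 1 poor respondents.
So at least 6 − 1 = 5 must be lifted.

5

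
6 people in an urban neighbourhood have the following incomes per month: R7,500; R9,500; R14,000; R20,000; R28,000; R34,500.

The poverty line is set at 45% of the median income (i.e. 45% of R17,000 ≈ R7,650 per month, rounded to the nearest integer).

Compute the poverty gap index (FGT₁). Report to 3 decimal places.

0.003

Below the line: R7,500 (q = 1 of N = 6).
Relative gaps: (7650−7500)/7650 = 0.0196.
Sum of shortfalls = 0.019608; P₁ averages over all N: 0.019608 / 6 = 0.003.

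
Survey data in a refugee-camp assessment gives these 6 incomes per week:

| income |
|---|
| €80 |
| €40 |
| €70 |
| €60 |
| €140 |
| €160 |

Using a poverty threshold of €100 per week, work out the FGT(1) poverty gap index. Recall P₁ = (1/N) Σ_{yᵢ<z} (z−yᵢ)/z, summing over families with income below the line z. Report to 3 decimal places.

Below the line: €40, €60, €70, €80 (q = 4 of N = 6).
Shortfall ratios: (100−40)/100 = 0.6000; (100−60)/100 = 0.4000; (100−70)/100 = 0.3000; (100−80)/100 = 0.2000.
Σ = 1.500000. Dividing by the full population N = 6 gives P₁ = 0.250.

0.250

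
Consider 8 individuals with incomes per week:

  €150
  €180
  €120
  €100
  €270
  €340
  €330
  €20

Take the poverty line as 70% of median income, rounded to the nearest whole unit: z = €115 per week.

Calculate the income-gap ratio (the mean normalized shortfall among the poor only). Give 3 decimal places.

0.478

Below z: €20, €100 (q = 2 of N = 8).
Relative gaps: 0.8261, 0.1304; sum = 0.956522.
The income-gap ratio divides by q (the poor only): 0.956522 / 2 = 0.478.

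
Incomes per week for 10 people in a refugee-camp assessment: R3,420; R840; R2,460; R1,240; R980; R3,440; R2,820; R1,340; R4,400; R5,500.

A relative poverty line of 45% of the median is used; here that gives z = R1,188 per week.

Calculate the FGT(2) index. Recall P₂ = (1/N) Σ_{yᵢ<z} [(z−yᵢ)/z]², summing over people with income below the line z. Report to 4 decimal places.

Incomes under z: R840, R980 (q = 2 of N = 10).
Shortfall ratios: (1188−840)/1188 = 0.2929; (1188−980)/1188 = 0.1751.
Squared: 0.0858; 0.0307.
Sum = 0.116462; P₂ = 0.116462 / 10 = 0.0116.

0.0116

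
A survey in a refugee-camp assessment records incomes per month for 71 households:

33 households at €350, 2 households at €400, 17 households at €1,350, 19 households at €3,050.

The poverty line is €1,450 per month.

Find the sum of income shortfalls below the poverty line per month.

€40,100

Below the line: 33×€350, 2×€400, 17×€1,350 (q = 52 of N = 71).
Individual gaps: 33×(1450−350) = 36300; 2×(1450−400) = 2100; 17×(1450−1350) = 1700.
Aggregate gap = €40,100.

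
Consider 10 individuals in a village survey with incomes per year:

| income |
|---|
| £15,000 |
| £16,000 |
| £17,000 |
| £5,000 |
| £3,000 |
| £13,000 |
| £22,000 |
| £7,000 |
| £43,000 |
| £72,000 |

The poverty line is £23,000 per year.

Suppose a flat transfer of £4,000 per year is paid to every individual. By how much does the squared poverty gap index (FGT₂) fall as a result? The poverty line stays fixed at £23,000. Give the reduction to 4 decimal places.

Before: below the line — £3,000, £5,000, £7,000, £13,000, £15,000, £16,000, £17,000, £22,000; squared poverty gap index (FGT₂) = 0.232514.
After the £4,000 transfer: below the line — £7,000, £9,000, £11,000, £17,000, £19,000, £20,000, £21,000; squared poverty gap index (FGT₂) = 0.124953.
Reduction = 0.232514 − 0.124953 = 0.1076.

0.1076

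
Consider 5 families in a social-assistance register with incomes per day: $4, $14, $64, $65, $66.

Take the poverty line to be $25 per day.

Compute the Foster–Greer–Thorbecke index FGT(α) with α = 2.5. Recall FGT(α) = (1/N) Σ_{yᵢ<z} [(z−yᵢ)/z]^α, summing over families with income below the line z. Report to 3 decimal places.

0.155

Incomes under z: $4, $14 (q = 2 of N = 5).
Shortfall ratios: (25−4)/25 = 0.8400; (25−14)/25 = 0.4400.
Raised to α = 2.5: 0.64669; 0.12842.
Sum = 0.775113; FGT(2.5) = 0.775113 / 5 = 0.155.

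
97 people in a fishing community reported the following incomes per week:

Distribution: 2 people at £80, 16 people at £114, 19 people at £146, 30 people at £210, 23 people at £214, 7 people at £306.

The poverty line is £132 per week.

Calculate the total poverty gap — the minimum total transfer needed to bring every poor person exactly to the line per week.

£392

Below the line: 2×£80, 16×£114 (q = 18 of N = 97).
Individual gaps: 2×(132−80) = 104; 16×(132−114) = 288.
Aggregate gap = £392.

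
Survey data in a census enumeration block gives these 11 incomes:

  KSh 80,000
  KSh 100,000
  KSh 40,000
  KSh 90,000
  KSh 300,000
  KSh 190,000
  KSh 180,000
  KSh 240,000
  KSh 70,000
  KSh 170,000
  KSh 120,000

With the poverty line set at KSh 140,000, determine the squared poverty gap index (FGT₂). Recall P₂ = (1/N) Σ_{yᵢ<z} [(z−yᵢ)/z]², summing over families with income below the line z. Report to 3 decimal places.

0.107

Poor units: KSh 40,000, KSh 70,000, KSh 80,000, KSh 90,000, KSh 100,000, KSh 120,000 (q = 6 of N = 11).
Normalized shortfalls: (140000−40000)/140000 = 0.7143; (140000−70000)/140000 = 0.5000; (140000−80000)/140000 = 0.4286; (140000−90000)/140000 = 0.3571; (140000−100000)/140000 = 0.2857; (140000−120000)/140000 = 0.1429.
Squared: 0.5102; 0.2500; 0.1837; 0.1276; 0.0816; 0.0204.
Sum = 1.173469; P₂ = 1.173469 / 11 = 0.107.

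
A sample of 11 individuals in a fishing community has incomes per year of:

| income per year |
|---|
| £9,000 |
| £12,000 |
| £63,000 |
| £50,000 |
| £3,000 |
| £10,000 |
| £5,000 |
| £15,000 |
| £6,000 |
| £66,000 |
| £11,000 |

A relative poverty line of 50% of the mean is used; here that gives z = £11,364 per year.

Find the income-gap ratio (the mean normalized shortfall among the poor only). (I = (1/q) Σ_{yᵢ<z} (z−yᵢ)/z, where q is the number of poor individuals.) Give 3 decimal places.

0.355

Below z: £3,000, £5,000, £6,000, £9,000, £10,000, £11,000 (q = 6 of N = 11).
Shortfall ratios (z−y)/z: 0.7360, 0.5600, 0.4720, 0.2080, 0.1200, 0.0320; sum = 2.128124.
The income-gap ratio divides by q (the poor only): 2.128124 / 6 = 0.355.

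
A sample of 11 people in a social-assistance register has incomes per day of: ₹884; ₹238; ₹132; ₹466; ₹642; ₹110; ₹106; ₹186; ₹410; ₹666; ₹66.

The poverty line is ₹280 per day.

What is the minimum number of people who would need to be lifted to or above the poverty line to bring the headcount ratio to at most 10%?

6 of the 11 people are poor, so H = 6/11 = 0.545.
A headcount ratio of at most 10% allows at most ⌊0.10 × 11⌋ = 1 poor people.
So at least 6 − 1 = 5 must be lifted.

5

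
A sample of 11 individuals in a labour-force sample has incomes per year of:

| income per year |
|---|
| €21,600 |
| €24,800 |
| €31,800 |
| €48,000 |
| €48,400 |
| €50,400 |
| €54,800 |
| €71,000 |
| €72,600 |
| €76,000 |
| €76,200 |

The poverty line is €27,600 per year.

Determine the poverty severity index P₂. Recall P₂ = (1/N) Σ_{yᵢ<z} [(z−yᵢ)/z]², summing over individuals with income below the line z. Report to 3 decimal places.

Below the line: €21,600, €24,800 (q = 2 of N = 11).
Gap ratios (z−y)/z: (27600−21600)/27600 = 0.2174; (27600−24800)/27600 = 0.1014.
Squared: 0.0473; 0.0103.
Sum = 0.057551; P₂ = 0.057551 / 11 = 0.005.

0.005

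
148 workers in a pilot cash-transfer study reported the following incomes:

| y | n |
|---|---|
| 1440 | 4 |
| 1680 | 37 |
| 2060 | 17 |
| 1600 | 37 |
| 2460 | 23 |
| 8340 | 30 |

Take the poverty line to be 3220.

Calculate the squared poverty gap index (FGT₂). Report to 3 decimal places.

Poor units: 4×1440, 37×1600, 37×1680, 17×2060, 23×2460 (q = 118 of N = 148).
Shortfall ratios: (3220−1440)/3220 = 0.5528 (×4); (3220−1600)/3220 = 0.5031 (×37); (3220−1680)/3220 = 0.4783 (×37); (3220−2060)/3220 = 0.3602 (×17); (3220−2460)/3220 = 0.2360 (×23).
Squared: 0.3056 (×4); 0.2531 (×37); 0.2287 (×37); 0.1298 (×17); 0.0557 (×23).
Sum = 22.538251; P₂ = 22.538251 / 148 = 0.152.

0.152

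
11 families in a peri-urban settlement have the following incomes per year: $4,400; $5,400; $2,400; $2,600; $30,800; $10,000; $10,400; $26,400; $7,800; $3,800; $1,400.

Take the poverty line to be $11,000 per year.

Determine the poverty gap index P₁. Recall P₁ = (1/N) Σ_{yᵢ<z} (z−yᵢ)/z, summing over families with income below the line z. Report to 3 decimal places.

Poor units: $1,400, $2,400, $2,600, $3,800, $4,400, $5,400, $7,800, $10,000, $10,400 (q = 9 of N = 11).
Gap ratios (z−y)/z: (11000−1400)/11000 = 0.8727; (11000−2400)/11000 = 0.7818; (11000−2600)/11000 = 0.7636; (11000−3800)/11000 = 0.6545; (11000−4400)/11000 = 0.6000; (11000−5400)/11000 = 0.5091; (11000−7800)/11000 = 0.2909; (11000−10000)/11000 = 0.0909; (11000−10400)/11000 = 0.0545.
Σ = 4.618182. Dividing by the full population N = 11 gives P₁ = 0.420.

0.420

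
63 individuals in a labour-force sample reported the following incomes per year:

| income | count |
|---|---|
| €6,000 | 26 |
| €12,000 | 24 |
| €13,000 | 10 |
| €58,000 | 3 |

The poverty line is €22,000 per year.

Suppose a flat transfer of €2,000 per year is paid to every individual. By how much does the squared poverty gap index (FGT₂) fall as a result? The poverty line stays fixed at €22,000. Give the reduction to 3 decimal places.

0.090

Before: below the line — 26×€6,000, 24×€12,000, 10×€13,000; squared poverty gap index (FGT₂) = 0.32356.
After the €2,000 transfer: below the line — 26×€8,000, 24×€14,000, 10×€15,000; squared poverty gap index (FGT₂) = 0.23357.
Reduction = 0.32356 − 0.23357 = 0.090.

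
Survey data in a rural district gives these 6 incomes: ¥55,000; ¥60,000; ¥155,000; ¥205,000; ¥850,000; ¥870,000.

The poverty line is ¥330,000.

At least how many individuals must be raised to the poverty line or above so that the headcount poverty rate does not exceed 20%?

3

Currently q = 4 of N = 6 are below the line (H = 0.667).
A headcount ratio of at most 20% allows at most ⌊0.20 × 6⌋ = 1 poor individuals.
So at least 4 − 1 = 3 must be lifted.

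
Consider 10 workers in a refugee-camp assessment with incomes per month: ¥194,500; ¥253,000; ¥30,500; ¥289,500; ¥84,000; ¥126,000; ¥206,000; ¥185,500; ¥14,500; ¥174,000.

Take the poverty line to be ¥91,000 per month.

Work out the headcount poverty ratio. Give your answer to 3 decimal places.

3 of the 10 workers have income below ¥91,000.
H = 3/10 = 0.300.

0.300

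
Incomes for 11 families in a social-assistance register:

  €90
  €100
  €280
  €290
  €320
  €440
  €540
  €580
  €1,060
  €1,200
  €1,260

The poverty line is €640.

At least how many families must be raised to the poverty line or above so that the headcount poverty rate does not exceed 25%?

6

8 of the 11 families are poor, so H = 8/11 = 0.727.
A headcount ratio of at most 25% allows at most ⌊0.25 × 11⌋ = 2 poor families.
So at least 8 − 2 = 6 must be lifted.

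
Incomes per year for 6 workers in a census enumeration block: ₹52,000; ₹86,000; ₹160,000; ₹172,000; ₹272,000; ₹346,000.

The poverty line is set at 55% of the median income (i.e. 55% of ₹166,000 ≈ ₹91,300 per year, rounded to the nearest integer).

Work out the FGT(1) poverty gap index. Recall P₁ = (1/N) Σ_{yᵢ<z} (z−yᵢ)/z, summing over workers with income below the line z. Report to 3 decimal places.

0.081

Poor units: ₹52,000, ₹86,000 (q = 2 of N = 6).
Gap ratios (z−y)/z: (91300−52000)/91300 = 0.4304; (91300−86000)/91300 = 0.0581.
Sum of shortfalls = 0.488499; P₁ averages over all N: 0.488499 / 6 = 0.081.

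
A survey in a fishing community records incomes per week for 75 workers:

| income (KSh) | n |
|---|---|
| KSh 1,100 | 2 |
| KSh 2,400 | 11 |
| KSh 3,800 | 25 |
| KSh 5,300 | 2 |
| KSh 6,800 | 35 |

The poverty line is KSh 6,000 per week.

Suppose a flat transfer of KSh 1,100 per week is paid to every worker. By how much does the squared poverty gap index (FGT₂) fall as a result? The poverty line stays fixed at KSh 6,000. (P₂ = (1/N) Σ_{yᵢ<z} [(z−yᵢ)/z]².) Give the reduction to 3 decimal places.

0.068

Before: below the line — 2×KSh 1,100, 11×KSh 2,400, 25×KSh 3,800, 2×KSh 5,300; squared poverty gap index (FGT₂) = 0.11576.
After the KSh 1,100 transfer: below the line — 2×KSh 2,200, 11×KSh 3,500, 25×KSh 4,900; squared poverty gap index (FGT₂) = 0.04736.
Reduction = 0.11576 − 0.04736 = 0.068.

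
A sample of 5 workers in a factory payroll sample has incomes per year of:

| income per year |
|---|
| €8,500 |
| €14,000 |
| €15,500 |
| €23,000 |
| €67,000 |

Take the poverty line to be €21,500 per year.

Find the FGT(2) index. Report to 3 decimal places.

Below z: €8,500, €14,000, €15,500 (q = 3 of N = 5).
Gap ratios (z−y)/z: (21500−8500)/21500 = 0.6047; (21500−14000)/21500 = 0.3488; (21500−15500)/21500 = 0.2791.
Squared: 0.3656; 0.1217; 0.0779.
Sum = 0.565170; P₂ = 0.565170 / 5 = 0.113.

0.113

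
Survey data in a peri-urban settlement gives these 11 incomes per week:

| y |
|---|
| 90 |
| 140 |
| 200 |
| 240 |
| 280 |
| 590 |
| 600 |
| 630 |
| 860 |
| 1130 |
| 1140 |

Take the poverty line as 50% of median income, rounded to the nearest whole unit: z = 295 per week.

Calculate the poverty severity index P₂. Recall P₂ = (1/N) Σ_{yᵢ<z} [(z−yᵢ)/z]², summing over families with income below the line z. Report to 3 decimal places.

0.082

Poor units: 90, 140, 200, 240, 280 (q = 5 of N = 11).
Gap ratios (z−y)/z: (295−90)/295 = 0.6949; (295−140)/295 = 0.5254; (295−200)/295 = 0.3220; (295−240)/295 = 0.1864; (295−280)/295 = 0.0508.
Squared: 0.4829; 0.2761; 0.1037; 0.0348; 0.0026.
Sum = 0.900029; P₂ = 0.900029 / 11 = 0.082.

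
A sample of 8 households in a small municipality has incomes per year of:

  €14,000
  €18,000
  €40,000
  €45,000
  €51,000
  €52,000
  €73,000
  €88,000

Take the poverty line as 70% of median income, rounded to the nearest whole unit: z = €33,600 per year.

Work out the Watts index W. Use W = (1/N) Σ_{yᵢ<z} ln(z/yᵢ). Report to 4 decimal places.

0.1875

Below the line: €14,000, €18,000 (q = 2 of N = 8).
Log gaps: ln(33600/14000) = 0.8755; ln(33600/18000) = 0.6242.
W = 1.499623 / 8 = 0.1875.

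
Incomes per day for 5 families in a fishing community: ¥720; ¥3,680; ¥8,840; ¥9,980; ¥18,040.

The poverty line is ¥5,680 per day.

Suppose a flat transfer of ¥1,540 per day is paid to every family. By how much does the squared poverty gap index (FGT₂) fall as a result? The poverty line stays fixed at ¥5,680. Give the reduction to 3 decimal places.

Before: below the line — ¥720, ¥3,680; squared poverty gap index (FGT₂) = 0.17731.
After the ¥1,540 transfer: below the line — ¥2,260, ¥5,220; squared poverty gap index (FGT₂) = 0.07382.
Reduction = 0.17731 − 0.07382 = 0.103.

0.103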